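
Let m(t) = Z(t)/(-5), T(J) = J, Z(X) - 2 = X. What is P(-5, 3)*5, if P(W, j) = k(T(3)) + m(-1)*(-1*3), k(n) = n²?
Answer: 48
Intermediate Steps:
Z(X) = 2 + X
m(t) = -⅖ - t/5 (m(t) = (2 + t)/(-5) = (2 + t)*(-⅕) = -⅖ - t/5)
P(W, j) = 48/5 (P(W, j) = 3² + (-⅖ - ⅕*(-1))*(-1*3) = 9 + (-⅖ + ⅕)*(-3) = 9 - ⅕*(-3) = 9 + ⅗ = 48/5)
P(-5, 3)*5 = (48/5)*5 = 48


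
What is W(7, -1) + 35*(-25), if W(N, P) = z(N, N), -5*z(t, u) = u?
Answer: -4382/5 ≈ -876.40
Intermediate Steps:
z(t, u) = -u/5
W(N, P) = -N/5
W(7, -1) + 35*(-25) = -1/5*7 + 35*(-25) = -7/5 - 875 = -4382/5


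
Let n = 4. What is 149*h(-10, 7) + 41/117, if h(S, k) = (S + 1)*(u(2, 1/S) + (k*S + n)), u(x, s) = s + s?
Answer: 51933112/585 ≈ 88775.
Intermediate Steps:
u(x, s) = 2*s
h(S, k) = (1 + S)*(4 + 2/S + S*k) (h(S, k) = (S + 1)*(2/S + (k*S + 4)) = (1 + S)*(2/S + (S*k + 4)) = (1 + S)*(2/S + (4 + S*k)) = (1 + S)*(4 + 2/S + S*k))
149*h(-10, 7) + 41/117 = 149*(6 + 2/(-10) + 4*(-10) - 10*7 + 7*(-10)²) + 41/117 = 149*(6 + 2*(-⅒) - 40 - 70 + 7*100) + 41*(1/117) = 149*(6 - ⅕ - 40 - 70 + 700) + 41/117 = 149*(2979/5) + 41/117 = 443871/5 + 41/117 = 51933112/585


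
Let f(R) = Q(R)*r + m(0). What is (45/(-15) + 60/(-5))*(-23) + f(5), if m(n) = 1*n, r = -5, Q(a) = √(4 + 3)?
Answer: 345 - 5*√7 ≈ 331.77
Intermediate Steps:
Q(a) = √7
m(n) = n
f(R) = -5*√7 (f(R) = √7*(-5) + 0 = -5*√7 + 0 = -5*√7)
(45/(-15) + 60/(-5))*(-23) + f(5) = (45/(-15) + 60/(-5))*(-23) - 5*√7 = (45*(-1/15) + 60*(-⅕))*(-23) - 5*√7 = (-3 - 12)*(-23) - 5*√7 = -15*(-23) - 5*√7 = 345 - 5*√7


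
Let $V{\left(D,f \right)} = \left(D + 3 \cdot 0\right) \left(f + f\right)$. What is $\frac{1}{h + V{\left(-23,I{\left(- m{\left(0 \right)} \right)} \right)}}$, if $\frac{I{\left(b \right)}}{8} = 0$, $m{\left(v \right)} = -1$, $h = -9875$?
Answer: $- \frac{1}{9875} \approx -0.00010127$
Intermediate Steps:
$I{\left(b \right)} = 0$ ($I{\left(b \right)} = 8 \cdot 0 = 0$)
$V{\left(D,f \right)} = 2 D f$ ($V{\left(D,f \right)} = \left(D + 0\right) 2 f = D 2 f = 2 D f$)
$\frac{1}{h + V{\left(-23,I{\left(- m{\left(0 \right)} \right)} \right)}} = \frac{1}{-9875 + 2 \left(-23\right) 0} = \frac{1}{-9875 + 0} = \frac{1}{-9875} = - \frac{1}{9875}$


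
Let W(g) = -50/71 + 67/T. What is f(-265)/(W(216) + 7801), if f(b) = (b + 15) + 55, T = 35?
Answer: -484575/19388492 ≈ -0.024993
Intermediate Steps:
W(g) = 3007/2485 (W(g) = -50/71 + 67/35 = 3007/2485)
f(b) = 70 + b (f(b) = (15 + b) + 55 = 70 + b)
f(-265)/(W(216) + 7801) = (70 - 265)/(3007/2485 + 7801) = -195/19388492/2485 = -195*2485/19388492 = -484575/19388492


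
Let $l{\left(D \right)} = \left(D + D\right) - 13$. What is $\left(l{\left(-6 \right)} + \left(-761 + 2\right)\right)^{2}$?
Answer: $614656$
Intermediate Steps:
$l{\left(D \right)} = -13 + 2 D$ ($l{\left(D \right)} = 2 D - 13 = -13 + 2 D$)
$\left(l{\left(-6 \right)} + \left(-761 + 2\right)\right)^{2} = \left(\left(-13 + 2 \left(-6\right)\right) + \left(-761 + 2\right)\right)^{2} = \left(\left(-13 - 12\right) - 759\right)^{2} = \left(-25 - 759\right)^{2} = \left(-784\right)^{2} = 614656$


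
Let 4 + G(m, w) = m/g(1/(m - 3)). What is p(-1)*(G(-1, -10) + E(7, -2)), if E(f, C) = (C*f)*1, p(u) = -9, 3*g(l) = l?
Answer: 54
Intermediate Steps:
g(l) = l/3
G(m, w) = -4 + m*(-9 + 3*m) (G(m, w) = -4 + m/((1/(3*(m - 3)))) = -4 + m/((1/(3*(-3 + m)))) = -4 + m*(-9 + 3*m))
E(f, C) = C*f
p(-1)*(G(-1, -10) + E(7, -2)) = -9*((-4 + 3*(-1)*(-3 - 1)) - 2*7) = -9*((-4 + 3*(-1)*(-4)) - 14) = -9*((-4 + 12) - 14) = -9*(8 - 14) = -9*(-6) = 54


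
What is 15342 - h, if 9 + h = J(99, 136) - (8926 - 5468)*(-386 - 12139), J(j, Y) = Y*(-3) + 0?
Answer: -43295691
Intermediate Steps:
J(j, Y) = -3*Y (J(j, Y) = -3*Y + 0 = -3*Y)
h = 43311033 (h = -9 + (-3*136 - (8926 - 5468)*(-386 - 12139)) = -9 + (-408 - 3458*(-12525)) = -9 + (-408 - 1*(-43311450)) = -9 + (-408 + 43311450) = -9 + 43311042 = 43311033)
15342 - h = 15342 - 1*43311033 = 15342 - 43311033 = -43295691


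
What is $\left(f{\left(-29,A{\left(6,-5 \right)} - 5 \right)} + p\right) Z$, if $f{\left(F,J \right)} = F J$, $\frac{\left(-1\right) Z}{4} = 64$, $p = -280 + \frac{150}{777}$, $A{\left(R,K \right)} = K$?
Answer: $- \frac{675840}{259} \approx -2609.4$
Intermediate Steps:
$p = - \frac{72470}{259}$ ($p = -280 + 150 \cdot \frac{1}{777} = -280 + \frac{50}{259} = - \frac{72470}{259} \approx -279.81$)
$Z = -256$ ($Z = \left(-4\right) 64 = -256$)
$\left(f{\left(-29,A{\left(6,-5 \right)} - 5 \right)} + p\right) Z = \left(- 29 \left(-5 - 5\right) - \frac{72470}{259}\right) \left(-256\right) = \left(\left(-29\right) \left(-10\right) - \frac{72470}{259}\right) \left(-256\right) = \left(290 - \frac{72470}{259}\right) \left(-256\right) = \frac{2640}{259} \left(-256\right) = - \frac{675840}{259}$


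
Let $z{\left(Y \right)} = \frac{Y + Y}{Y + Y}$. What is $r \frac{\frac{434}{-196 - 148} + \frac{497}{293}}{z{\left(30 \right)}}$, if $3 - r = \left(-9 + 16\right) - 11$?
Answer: $\frac{153321}{50396} \approx 3.0423$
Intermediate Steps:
$z{\left(Y \right)} = 1$ ($z{\left(Y \right)} = \frac{2 Y}{2 Y} = 2 Y \frac{1}{2 Y} = 1$)
$r = 7$ ($r = 3 - \left(\left(-9 + 16\right) - 11\right) = 3 - \left(7 - 11\right) = 3 - -4 = 3 + 4 = 7$)
$r \frac{\frac{434}{-196 - 148} + \frac{497}{293}}{z{\left(30 \right)}} = 7 \frac{\frac{434}{-196 - 148} + \frac{497}{293}}{1} = 7 \left(\frac{434}{-196 - 148} + 497 \cdot \frac{1}{293}\right) 1 = 7 \left(\frac{434}{-196 - 148} + \frac{497}{293}\right) 1 = 7 \left(\frac{434}{-344} + \frac{497}{293}\right) 1 = 7 \left(434 \left(- \frac{1}{344}\right) + \frac{497}{293}\right) 1 = 7 \left(- \frac{217}{172} + \frac{497}{293}\right) 1 = 7 \cdot \frac{21903}{50396} \cdot 1 = 7 \cdot \frac{21903}{50396} = \frac{153321}{50396}$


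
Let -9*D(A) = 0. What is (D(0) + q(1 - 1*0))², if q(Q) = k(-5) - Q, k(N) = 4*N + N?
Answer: 676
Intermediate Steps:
k(N) = 5*N
D(A) = 0 (D(A) = -⅑*0 = 0)
q(Q) = -25 - Q (q(Q) = 5*(-5) - Q = -25 - Q)
(D(0) + q(1 - 1*0))² = (0 + (-25 - (1 - 1*0)))² = (0 + (-25 - (1 + 0)))² = (0 + (-25 - 1*1))² = (0 + (-25 - 1))² = (0 - 26)² = (-26)² = 676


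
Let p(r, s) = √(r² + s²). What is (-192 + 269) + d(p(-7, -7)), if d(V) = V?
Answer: 77 + 7*√2 ≈ 86.900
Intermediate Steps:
(-192 + 269) + d(p(-7, -7)) = (-192 + 269) + √((-7)² + (-7)²) = 77 + √(49 + 49) = 77 + √98 = 77 + 7*√2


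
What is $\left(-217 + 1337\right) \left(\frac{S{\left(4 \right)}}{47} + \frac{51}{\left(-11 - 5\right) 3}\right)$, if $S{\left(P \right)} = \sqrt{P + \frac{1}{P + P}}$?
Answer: $-1190 + \frac{280 \sqrt{66}}{47} \approx -1141.6$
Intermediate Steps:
$S{\left(P \right)} = \sqrt{P + \frac{1}{2 P}}$
$\left(-217 + 1337\right) \left(\frac{S{\left(4 \right)}}{47} + \frac{51}{\left(-11 - 5\right) 3}\right) = \left(-217 + 1337\right) \left(\frac{\frac{1}{2} \sqrt{\frac{2}{4} + 4 \cdot 4}}{47} + \frac{51}{\left(-11 - 5\right) 3}\right) = 1120 \left(\frac{\sqrt{2 \cdot \frac{1}{4} + 16}}{2} \cdot \frac{1}{47} + \frac{51}{\left(-16\right) 3}\right) = 1120 \left(\frac{\sqrt{\frac{1}{2} + 16}}{2} \cdot \frac{1}{47} + \frac{51}{-48}\right) = 1120 \left(\frac{\sqrt{\frac{33}{2}}}{2} \cdot \frac{1}{47} + 51 \left(- \frac{1}{48}\right)\right) = 1120 \left(\frac{\frac{1}{2} \sqrt{66}}{2} \cdot \frac{1}{47} - \frac{17}{16}\right) = 1120 \left(\frac{\sqrt{66}}{4} \cdot \frac{1}{47} - \frac{17}{16}\right) = 1120 \left(\frac{\sqrt{66}}{188} - \frac{17}{16}\right) = 1120 \left(- \frac{17}{16} + \frac{\sqrt{66}}{188}\right) = -1190 + \frac{280 \sqrt{66}}{47}$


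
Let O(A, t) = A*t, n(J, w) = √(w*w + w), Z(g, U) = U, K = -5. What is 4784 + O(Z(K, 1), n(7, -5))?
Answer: 4784 + 2*√5 ≈ 4788.5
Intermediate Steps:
n(J, w) = √(w + w²) (n(J, w) = √(w² + w) = √(w + w²))
4784 + O(Z(K, 1), n(7, -5)) = 4784 + 1*√(-5*(1 - 5)) = 4784 + 1*√(-5*(-4)) = 4784 + 1*√20 = 4784 + 1*(2*√5) = 4784 + 2*√5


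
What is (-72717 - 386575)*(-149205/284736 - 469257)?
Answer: 5114006307573937/23728 ≈ 2.1553e+11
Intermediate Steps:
(-72717 - 386575)*(-149205/284736 - 469257) = -459292*(-149205*1/284736 - 469257) = -459292*(-49735/94912 - 469257) = -459292*(-44538170119/94912) = 5114006307573937/23728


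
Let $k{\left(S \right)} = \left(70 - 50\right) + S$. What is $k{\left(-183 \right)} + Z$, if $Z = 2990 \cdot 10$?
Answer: $29737$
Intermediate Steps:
$Z = 29900$
$k{\left(S \right)} = 20 + S$
$k{\left(-183 \right)} + Z = \left(20 - 183\right) + 29900 = -163 + 29900 = 29737$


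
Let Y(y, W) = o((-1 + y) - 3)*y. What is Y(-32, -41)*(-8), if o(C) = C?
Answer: -9216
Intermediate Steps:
Y(y, W) = y*(-4 + y) (Y(y, W) = ((-1 + y) - 3)*y = (-4 + y)*y = y*(-4 + y))
Y(-32, -41)*(-8) = -32*(-4 - 32)*(-8) = -32*(-36)*(-8) = 1152*(-8) = -9216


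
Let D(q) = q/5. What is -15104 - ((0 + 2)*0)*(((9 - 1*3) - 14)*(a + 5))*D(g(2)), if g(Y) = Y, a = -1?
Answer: -15104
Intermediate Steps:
D(q) = q/5 (D(q) = q*(⅕) = q/5)
-15104 - ((0 + 2)*0)*(((9 - 1*3) - 14)*(a + 5))*D(g(2)) = -15104 - ((0 + 2)*0)*(((9 - 1*3) - 14)*(-1 + 5))*(⅕)*2 = -15104 - (2*0)*(((9 - 3) - 14)*4)*2/5 = -15104 - 0*((6 - 14)*4)*2/5 = -15104 - 0*(-8*4)*2/5 = -15104 - 0*(-32)*2/5 = -15104 - 0*2/5 = -15104 - 1*0 = -15104 + 0 = -15104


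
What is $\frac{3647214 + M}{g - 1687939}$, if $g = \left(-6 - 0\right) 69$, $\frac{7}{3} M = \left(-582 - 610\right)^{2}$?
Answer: $- \frac{29793090}{11818471} \approx -2.5209$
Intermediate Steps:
$M = \frac{4262592}{7}$ ($M = \frac{3 \left(-582 - 610\right)^{2}}{7} = \frac{3 \left(-1192\right)^{2}}{7} = \frac{3}{7} \cdot 1420864 = \frac{4262592}{7} \approx 6.0894 \cdot 10^{5}$)
$g = -414$ ($g = \left(-6 + 0\right) 69 = \left(-6\right) 69 = -414$)
$\frac{3647214 + M}{g - 1687939} = \frac{3647214 + \frac{4262592}{7}}{-414 - 1687939} = \frac{29793090}{7 \left(-1688353\right)} = \frac{29793090}{7} \left(- \frac{1}{1688353}\right) = - \frac{29793090}{11818471}$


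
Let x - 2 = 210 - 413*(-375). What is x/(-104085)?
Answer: -155087/104085 ≈ -1.4900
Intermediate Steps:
x = 155087 (x = 2 + (210 - 413*(-375)) = 2 + (210 + 154875) = 2 + 155085 = 155087)
x/(-104085) = 155087/(-104085) = 155087*(-1/104085) = -155087/104085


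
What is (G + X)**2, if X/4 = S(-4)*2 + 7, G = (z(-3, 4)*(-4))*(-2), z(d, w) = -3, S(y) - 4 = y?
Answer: 16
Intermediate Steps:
S(y) = 4 + y
G = -24 (G = -3*(-4)*(-2) = 12*(-2) = -24)
X = 28 (X = 4*((4 - 4)*2 + 7) = 4*(0*2 + 7) = 4*(0 + 7) = 4*7 = 28)
(G + X)**2 = (-24 + 28)**2 = 4**2 = 16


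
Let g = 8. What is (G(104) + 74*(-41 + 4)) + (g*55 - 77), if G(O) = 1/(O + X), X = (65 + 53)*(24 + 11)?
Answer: -10055749/4234 ≈ -2375.0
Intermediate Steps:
X = 4130 (X = 118*35 = 4130)
G(O) = 1/(4130 + O) (G(O) = 1/(O + 4130) = 1/(4130 + O))
(G(104) + 74*(-41 + 4)) + (g*55 - 77) = (1/(4130 + 104) + 74*(-41 + 4)) + (8*55 - 77) = (1/4234 + 74*(-37)) + (440 - 77) = (1/4234 - 2738) + 363 = -11592691/4234 + 363 = -10055749/4234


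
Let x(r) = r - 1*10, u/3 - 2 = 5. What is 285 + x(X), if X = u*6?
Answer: 401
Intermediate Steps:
u = 21 (u = 6 + 3*5 = 6 + 15 = 21)
X = 126 (X = 21*6 = 126)
x(r) = -10 + r (x(r) = r - 10 = -10 + r)
285 + x(X) = 285 + (-10 + 126) = 285 + 116 = 401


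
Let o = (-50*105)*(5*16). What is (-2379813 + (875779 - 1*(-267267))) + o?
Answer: -1656767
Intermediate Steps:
o = -420000 (o = -5250*80 = -420000)
(-2379813 + (875779 - 1*(-267267))) + o = (-2379813 + (875779 - 1*(-267267))) - 420000 = (-2379813 + (875779 + 267267)) - 420000 = (-2379813 + 1143046) - 420000 = -1236767 - 420000 = -1656767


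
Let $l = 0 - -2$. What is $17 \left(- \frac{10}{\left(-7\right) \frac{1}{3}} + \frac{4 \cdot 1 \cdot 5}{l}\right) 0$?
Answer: $0$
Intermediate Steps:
$l = 2$ ($l = 0 + 2 = 2$)
$17 \left(- \frac{10}{\left(-7\right) \frac{1}{3}} + \frac{4 \cdot 1 \cdot 5}{l}\right) 0 = 17 \left(- \frac{10}{\left(-7\right) \frac{1}{3}} + \frac{4 \cdot 1 \cdot 5}{2}\right) 0 = 17 \left(- \frac{10}{\left(-7\right) \frac{1}{3}} + 4 \cdot 5 \cdot \frac{1}{2}\right) 0 = 17 \left(- \frac{10}{- \frac{7}{3}} + 20 \cdot \frac{1}{2}\right) 0 = 17 \left(\left(-10\right) \left(- \frac{3}{7}\right) + 10\right) 0 = 17 \left(\frac{30}{7} + 10\right) 0 = 17 \cdot \frac{100}{7} \cdot 0 = \frac{1700}{7} \cdot 0 = 0$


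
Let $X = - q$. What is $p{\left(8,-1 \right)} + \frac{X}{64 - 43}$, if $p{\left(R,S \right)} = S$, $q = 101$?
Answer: $- \frac{122}{21} \approx -5.8095$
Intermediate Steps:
$X = -101$ ($X = \left(-1\right) 101 = -101$)
$p{\left(8,-1 \right)} + \frac{X}{64 - 43} = -1 - \frac{101}{64 - 43} = -1 - \frac{101}{21} = - \frac{122}{21}$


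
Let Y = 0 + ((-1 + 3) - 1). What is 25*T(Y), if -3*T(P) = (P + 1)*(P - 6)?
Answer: 250/3 ≈ 83.333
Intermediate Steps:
Y = 1 (Y = 0 + (2 - 1) = 0 + 1 = 1)
T(P) = -(1 + P)*(-6 + P)/3 (T(P) = -(P + 1)*(P - 6)/3 = -(1 + P)*(-6 + P)/3)
25*T(Y) = 25*(2 - 1/3*1**2 + (5/3)*1) = 25*(2 - 1/3*1 + 5/3) = 25*(2 - 1/3 + 5/3) = 25*(10/3) = 250/3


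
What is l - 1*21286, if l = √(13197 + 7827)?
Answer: -21286 + 12*√146 ≈ -21141.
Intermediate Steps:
l = 12*√146 (l = √21024 = 12*√146 ≈ 145.00)
l - 1*21286 = 12*√146 - 1*21286 = 12*√146 - 21286 = -21286 + 12*√146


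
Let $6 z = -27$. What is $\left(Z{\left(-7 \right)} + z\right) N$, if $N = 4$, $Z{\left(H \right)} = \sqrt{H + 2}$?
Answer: $-18 + 4 i \sqrt{5} \approx -18.0 + 8.9443 i$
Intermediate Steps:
$z = - \frac{9}{2}$ ($z = \frac{1}{6} \left(-27\right) = - \frac{9}{2} \approx -4.5$)
$Z{\left(H \right)} = \sqrt{2 + H}$
$\left(Z{\left(-7 \right)} + z\right) N = \left(\sqrt{2 - 7} - \frac{9}{2}\right) 4 = \left(\sqrt{-5} - \frac{9}{2}\right) 4 = \left(i \sqrt{5} - \frac{9}{2}\right) 4 = \left(- \frac{9}{2} + i \sqrt{5}\right) 4 = -18 + 4 i \sqrt{5}$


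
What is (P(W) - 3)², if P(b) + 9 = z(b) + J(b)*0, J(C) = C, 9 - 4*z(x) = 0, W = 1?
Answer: 1521/16 ≈ 95.063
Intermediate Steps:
z(x) = 9/4 (z(x) = 9/4 - ¼*0 = 9/4 + 0 = 9/4)
P(b) = -27/4 (P(b) = -9 + (9/4 + b*0) = -9 + (9/4 + 0) = -9 + 9/4 = -27/4)
(P(W) - 3)² = (-27/4 - 3)² = (-39/4)² = 1521/16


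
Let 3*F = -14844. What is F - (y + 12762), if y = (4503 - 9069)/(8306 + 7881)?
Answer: -286667204/16187 ≈ -17710.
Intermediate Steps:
F = -4948 (F = (1/3)*(-14844) = -4948)
y = -4566/16187 ≈ -0.28208
F - (y + 12762) = -4948 - (-4566/16187 + 12762) = -4948 - 1*206573928/16187 = -4948 - 206573928/16187 = -286667204/16187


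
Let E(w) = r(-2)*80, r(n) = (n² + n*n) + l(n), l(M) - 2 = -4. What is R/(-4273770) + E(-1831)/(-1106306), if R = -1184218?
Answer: 327014017277/1182024348405 ≈ 0.27666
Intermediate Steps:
l(M) = -2 (l(M) = 2 - 4 = -2)
r(n) = -2 + 2*n² (r(n) = (n² + n*n) - 2 = (n² + n²) - 2 = 2*n² - 2 = -2 + 2*n²)
E(w) = 480 (E(w) = (-2 + 2*(-2)²)*80 = (-2 + 2*4)*80 = (-2 + 8)*80 = 6*80 = 480)
R/(-4273770) + E(-1831)/(-1106306) = -1184218/(-4273770) + 480/(-1106306) = -1184218*(-1/4273770) + 480*(-1/1106306) = 592109/2136885 - 240/553153 = 327014017277/1182024348405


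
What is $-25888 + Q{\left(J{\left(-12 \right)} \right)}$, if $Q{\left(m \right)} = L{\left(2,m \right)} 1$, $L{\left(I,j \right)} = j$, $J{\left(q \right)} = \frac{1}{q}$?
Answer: $- \frac{310657}{12} \approx -25888.0$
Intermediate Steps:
$Q{\left(m \right)} = m$ ($Q{\left(m \right)} = m 1 = m$)
$-25888 + Q{\left(J{\left(-12 \right)} \right)} = -25888 + \frac{1}{-12} = -25888 - \frac{1}{12} = - \frac{310657}{12}$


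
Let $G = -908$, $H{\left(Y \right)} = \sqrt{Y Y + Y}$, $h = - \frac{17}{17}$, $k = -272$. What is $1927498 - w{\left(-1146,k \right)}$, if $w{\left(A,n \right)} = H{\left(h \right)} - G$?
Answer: $0$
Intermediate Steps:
$h = -1$ ($h = \left(-17\right) \frac{1}{17} = -1$)
$H{\left(Y \right)} = \sqrt{Y + Y^{2}}$ ($H{\left(Y \right)} = \sqrt{Y^{2} + Y} = \sqrt{Y + Y^{2}}$)
$w{\left(A,n \right)} = 908$ ($w{\left(A,n \right)} = \sqrt{- (1 - 1)} - -908 = \sqrt{\left(-1\right) 0} + 908 = \sqrt{0} + 908 = 0 + 908 = 908$)
$1927498 - w{\left(-1146,k \right)} = 1927498 - 908 = 1926590$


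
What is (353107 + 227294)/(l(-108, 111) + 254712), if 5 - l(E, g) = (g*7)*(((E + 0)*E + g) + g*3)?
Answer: -580401/9153199 ≈ -0.063410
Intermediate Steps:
l(E, g) = 5 - 7*g*(E² + 4*g) (l(E, g) = 5 - g*7*(((E + 0)*E + g) + g*3) = 5 - 7*g*((E*E + g) + 3*g) = 5 - 7*g*((E² + g) + 3*g) = 5 - 7*g*((g + E²) + 3*g) = 5 - 7*g*(E² + 4*g))
(353107 + 227294)/(l(-108, 111) + 254712) = (353107 + 227294)/((5 - 28*111² - 7*111*(-108)²) + 254712) = 580401/((5 - 28*12321 - 7*111*11664) + 254712) = 580401/((5 - 344988 - 9062928) + 254712) = 580401/(-9407911 + 254712) = 580401/(-9153199) = 580401*(-1/9153199) = -580401/9153199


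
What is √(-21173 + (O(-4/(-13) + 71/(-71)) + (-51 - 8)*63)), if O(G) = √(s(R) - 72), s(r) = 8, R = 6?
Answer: √(-24890 + 8*I) ≈ 0.025 + 157.77*I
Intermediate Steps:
O(G) = 8*I (O(G) = √(8 - 72) = √(-64) = 8*I)
√(-21173 + (O(-4/(-13) + 71/(-71)) + (-51 - 8)*63)) = √(-21173 + (8*I + (-51 - 8)*63)) = √(-21173 + (8*I - 59*63)) = √(-21173 + (8*I - 3717)) = √(-21173 + (-3717 + 8*I)) = √(-24890 + 8*I)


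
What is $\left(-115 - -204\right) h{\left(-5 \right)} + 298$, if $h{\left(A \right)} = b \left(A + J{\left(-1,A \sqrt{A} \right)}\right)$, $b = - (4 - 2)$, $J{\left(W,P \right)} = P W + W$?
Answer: $1366 - 890 i \sqrt{5} \approx 1366.0 - 1990.1 i$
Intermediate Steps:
$J{\left(W,P \right)} = W + P W$
$b = -2$ ($b = \left(-1\right) 2 = -2$)
$h{\left(A \right)} = 2 - 2 A + 2 A^{\frac{3}{2}}$ ($h{\left(A \right)} = - 2 \left(A - \left(1 + A \sqrt{A}\right)\right) = - 2 \left(A - \left(1 + A^{\frac{3}{2}}\right)\right) = - 2 \left(-1 + A - A^{\frac{3}{2}}\right) = 2 - 2 A + 2 A^{\frac{3}{2}}$)
$\left(-115 - -204\right) h{\left(-5 \right)} + 298 = \left(-115 - -204\right) \left(2 - -10 + 2 \left(-5\right)^{\frac{3}{2}}\right) + 298 = \left(-115 + 204\right) \left(2 + 10 + 2 \left(- 5 i \sqrt{5}\right)\right) + 298 = 89 \left(2 + 10 - 10 i \sqrt{5}\right) + 298 = 89 \left(12 - 10 i \sqrt{5}\right) + 298 = \left(1068 - 890 i \sqrt{5}\right) + 298 = 1366 - 890 i \sqrt{5}$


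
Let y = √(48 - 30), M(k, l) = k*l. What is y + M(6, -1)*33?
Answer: -198 + 3*√2 ≈ -193.76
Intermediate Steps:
y = 3*√2 (y = √18 = 3*√2 ≈ 4.2426)
y + M(6, -1)*33 = 3*√2 + (6*(-1))*33 = 3*√2 - 6*33 = 3*√2 - 198 = -198 + 3*√2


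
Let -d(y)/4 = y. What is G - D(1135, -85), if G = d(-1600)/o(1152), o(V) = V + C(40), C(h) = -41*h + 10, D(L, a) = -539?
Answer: 125621/239 ≈ 525.61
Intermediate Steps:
C(h) = 10 - 41*h
d(y) = -4*y
o(V) = -1630 + V (o(V) = V + (10 - 41*40) = V + (10 - 1640) = V - 1630 = -1630 + V)
G = -3200/239 (G = (-4*(-1600))/(-1630 + 1152) = 6400/(-478) = 6400*(-1/478) = -3200/239 ≈ -13.389)
G - D(1135, -85) = -3200/239 - 1*(-539) = -3200/239 + 539 = 125621/239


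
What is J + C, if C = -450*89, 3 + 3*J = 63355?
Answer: -56798/3 ≈ -18933.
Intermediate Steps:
J = 63352/3 (J = -1 + (⅓)*63355 = -1 + 63355/3 = 63352/3 ≈ 21117.)
C = -40050
J + C = 63352/3 - 40050 = -56798/3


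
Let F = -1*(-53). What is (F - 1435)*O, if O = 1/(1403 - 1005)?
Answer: -691/199 ≈ -3.4724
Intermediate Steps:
O = 1/398 ≈ 0.0025126
F = 53
(F - 1435)*O = (53 - 1435)*(1/398) = -1382*1/398 = -691/199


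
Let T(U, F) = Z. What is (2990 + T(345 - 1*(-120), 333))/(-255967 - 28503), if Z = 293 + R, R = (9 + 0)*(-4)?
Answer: -3247/284470 ≈ -0.011414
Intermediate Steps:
R = -36 (R = 9*(-4) = -36)
Z = 257 (Z = 293 - 36 = 257)
T(U, F) = 257
(2990 + T(345 - 1*(-120), 333))/(-255967 - 28503) = (2990 + 257)/(-255967 - 28503) = 3247/(-284470) = 3247*(-1/284470) = -3247/284470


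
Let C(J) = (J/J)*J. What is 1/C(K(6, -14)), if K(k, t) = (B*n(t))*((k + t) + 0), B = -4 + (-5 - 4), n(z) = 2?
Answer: 1/208 ≈ 0.0048077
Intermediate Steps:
B = -13 (B = -4 - 9 = -13)
K(k, t) = -26*k - 26*t (K(k, t) = (-13*2)*((k + t) + 0) = -26*(k + t) = -26*k - 26*t)
C(J) = J (C(J) = 1*J = J)
1/C(K(6, -14)) = 1/(-26*6 - 26*(-14)) = 1/(-156 + 364) = 1/208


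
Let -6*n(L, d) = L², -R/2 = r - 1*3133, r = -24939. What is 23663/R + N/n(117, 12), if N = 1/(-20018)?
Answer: 1080714514565/2564156385648 ≈ 0.42147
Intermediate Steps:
N = -1/20018 ≈ -4.9955e-5
R = 56144 (R = -2*(-24939 - 1*3133) = -2*(-24939 - 3133) = -2*(-28072) = 56144)
n(L, d) = -L²/6
23663/R + N/n(117, 12) = 23663/56144 - 1/(20018*((-⅙*117²))) = 23663*(1/56144) - 1/(20018*((-⅙*13689))) = 23663/56144 - 1/(20018*(-4563/2)) = 23663/56144 - 1/20018*(-2/4563) = 23663/56144 + 1/45671067 = 1080714514565/2564156385648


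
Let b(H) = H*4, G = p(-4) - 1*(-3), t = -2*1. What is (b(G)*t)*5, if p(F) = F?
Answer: 40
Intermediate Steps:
t = -2
G = -1 (G = -4 - 1*(-3) = -4 + 3 = -1)
b(H) = 4*H
(b(G)*t)*5 = ((4*(-1))*(-2))*5 = -4*(-2)*5 = 8*5 = 40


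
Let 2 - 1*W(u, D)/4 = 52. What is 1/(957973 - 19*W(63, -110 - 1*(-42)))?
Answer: 1/961773 ≈ 1.0397e-6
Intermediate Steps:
W(u, D) = -200 (W(u, D) = 8 - 4*52 = 8 - 208 = -200)
1/(957973 - 19*W(63, -110 - 1*(-42))) = 1/(957973 - 19*(-200)) = 1/(957973 + 3800) = 1/961773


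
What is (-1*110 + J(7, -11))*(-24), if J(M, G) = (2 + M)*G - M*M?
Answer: 6192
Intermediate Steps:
J(M, G) = -M² + G*(2 + M) (J(M, G) = G*(2 + M) - M² = -M² + G*(2 + M))
(-1*110 + J(7, -11))*(-24) = (-1*110 + (-1*7² + 2*(-11) - 11*7))*(-24) = (-110 + (-1*49 - 22 - 77))*(-24) = (-110 + (-49 - 22 - 77))*(-24) = (-110 - 148)*(-24) = -258*(-24) = 6192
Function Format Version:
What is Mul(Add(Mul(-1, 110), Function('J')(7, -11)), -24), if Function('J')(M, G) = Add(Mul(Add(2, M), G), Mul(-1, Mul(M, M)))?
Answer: 6192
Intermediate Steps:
Function('J')(M, G) = Add(Mul(-1, Pow(M, 2)), Mul(G, Add(2, M))) (Function('J')(M, G) = Add(Mul(G, Add(2, M)), Mul(-1, Pow(M, 2))) = Add(Mul(-1, Pow(M, 2)), Mul(G, Add(2, M))))
Mul(Add(Mul(-1, 110), Function('J')(7, -11)), -24) = Mul(Add(Mul(-1, 110), Add(Mul(-1, Pow(7, 2)), Mul(2, -11), Mul(-11, 7))), -24) = Mul(Add(-110, Add(Mul(-1, 49), -22, -77)), -24) = Mul(Add(-110, Add(-49, -22, -77)), -24) = Mul(Add(-110, -148), -24) = Mul(-258, -24) = 6192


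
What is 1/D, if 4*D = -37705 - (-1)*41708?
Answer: 4/4003 ≈ 0.00099925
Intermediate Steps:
D = 4003/4 (D = (-37705 - (-1)*41708)/4 = (-37705 - 1*(-41708))/4 = (-37705 + 41708)/4 = (¼)*4003 = 4003/4 ≈ 1000.8)
1/D = 1/(4003/4) = 4/4003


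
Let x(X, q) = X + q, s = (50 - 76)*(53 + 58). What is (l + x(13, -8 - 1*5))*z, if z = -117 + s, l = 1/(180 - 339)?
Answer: 1001/53 ≈ 18.887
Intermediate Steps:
s = -2886 (s = -26*111 = -2886)
l = -1/159 (l = 1/(-159) = -1/159 ≈ -0.0062893)
z = -3003 (z = -117 - 2886 = -3003)
(l + x(13, -8 - 1*5))*z = (-1/159 + (13 + (-8 - 1*5)))*(-3003) = (-1/159 + (13 + (-8 - 5)))*(-3003) = (-1/159 + (13 - 13))*(-3003) = (-1/159 + 0)*(-3003) = -1/159*(-3003) = 1001/53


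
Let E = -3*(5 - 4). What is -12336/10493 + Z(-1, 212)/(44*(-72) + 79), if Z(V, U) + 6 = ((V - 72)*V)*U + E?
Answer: -200401135/32412877 ≈ -6.1828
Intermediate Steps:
E = -3 (E = -3*1 = -3)
Z(V, U) = -9 + U*V*(-72 + V) (Z(V, U) = -6 + (((V - 72)*V)*U - 3) = -6 + (((-72 + V)*V)*U - 3) = -6 + ((V*(-72 + V))*U - 3) = -6 + (U*V*(-72 + V) - 3) = -6 + (-3 + U*V*(-72 + V)) = -9 + U*V*(-72 + V))
-12336/10493 + Z(-1, 212)/(44*(-72) + 79) = -12336/10493 + (-9 + 212*(-1)² - 72*212*(-1))/(44*(-72) + 79) = -12336*1/10493 + (-9 + 212*1 + 15264)/(-3168 + 79) = -12336/10493 + (-9 + 212 + 15264)/(-3089) = -12336/10493 + 15467*(-1/3089) = -12336/10493 - 15467/3089 = -200401135/32412877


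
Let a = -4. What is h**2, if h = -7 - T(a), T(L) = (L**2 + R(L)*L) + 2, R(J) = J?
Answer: 1681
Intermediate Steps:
T(L) = 2 + 2*L**2 (T(L) = (L**2 + L*L) + 2 = (L**2 + L**2) + 2 = 2*L**2 + 2 = 2 + 2*L**2)
h = -41 (h = -7 - (2 + 2*(-4)**2) = -7 - (2 + 2*16) = -7 - (2 + 32) = -7 - 1*34 = -7 - 34 = -41)
h**2 = (-41)**2 = 1681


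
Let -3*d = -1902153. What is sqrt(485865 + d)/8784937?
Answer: 2*sqrt(279979)/8784937 ≈ 0.00012046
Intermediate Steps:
d = 634051 (d = -1/3*(-1902153) = 634051)
sqrt(485865 + d)/8784937 = sqrt(485865 + 634051)/8784937 = sqrt(1119916)*(1/8784937) = (2*sqrt(279979))*(1/8784937) = 2*sqrt(279979)/8784937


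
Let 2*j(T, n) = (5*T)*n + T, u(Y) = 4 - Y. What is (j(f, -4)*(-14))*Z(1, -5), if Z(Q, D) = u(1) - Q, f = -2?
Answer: -532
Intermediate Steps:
Z(Q, D) = 3 - Q (Z(Q, D) = (4 - 1*1) - Q = (4 - 1) - Q = 3 - Q)
j(T, n) = T/2 + 5*T*n/2 (j(T, n) = ((5*T)*n + T)/2 = (5*T*n + T)/2 = (T + 5*T*n)/2 = T/2 + 5*T*n/2)
(j(f, -4)*(-14))*Z(1, -5) = (((1/2)*(-2)*(1 + 5*(-4)))*(-14))*(3 - 1*1) = (((1/2)*(-2)*(1 - 20))*(-14))*(3 - 1) = (((1/2)*(-2)*(-19))*(-14))*2 = (19*(-14))*2 = -266*2 = -532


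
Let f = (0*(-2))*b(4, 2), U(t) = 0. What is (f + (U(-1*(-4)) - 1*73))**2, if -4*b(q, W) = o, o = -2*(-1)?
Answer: 5329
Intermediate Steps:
o = 2
b(q, W) = -1/2 (b(q, W) = -1/4*2 = -1/2)
f = 0 (f = (0*(-2))*(-1/2) = 0*(-1/2) = 0)
(f + (U(-1*(-4)) - 1*73))**2 = (0 + (0 - 1*73))**2 = (0 + (0 - 73))**2 = (0 - 73)**2 = (-73)**2 = 5329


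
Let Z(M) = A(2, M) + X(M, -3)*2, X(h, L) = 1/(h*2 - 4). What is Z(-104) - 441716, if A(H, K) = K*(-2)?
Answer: -46799849/106 ≈ -4.4151e+5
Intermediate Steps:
X(h, L) = 1/(-4 + 2*h) (X(h, L) = 1/(2*h - 4) = 1/(-4 + 2*h))
A(H, K) = -2*K
Z(M) = 1/(-2 + M) - 2*M (Z(M) = -2*M + (1/(2*(-2 + M)))*2 = -2*M + 1/(-2 + M) = 1/(-2 + M) - 2*M)
Z(-104) - 441716 = (1 - 2*(-104)*(-2 - 104))/(-2 - 104) - 441716 = (1 - 2*(-104)*(-106))/(-106) - 441716 = -(1 - 22048)/106 - 441716 = -1/106*(-22047) - 441716 = 22047/106 - 441716 = -46799849/106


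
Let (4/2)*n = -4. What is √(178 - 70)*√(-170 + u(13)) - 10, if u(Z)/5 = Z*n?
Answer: -10 + 180*I ≈ -10.0 + 180.0*I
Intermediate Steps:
n = -2 (n = (½)*(-4) = -2)
u(Z) = -10*Z (u(Z) = 5*(Z*(-2)) = 5*(-2*Z) = -10*Z)
√(178 - 70)*√(-170 + u(13)) - 10 = √(178 - 70)*√(-170 - 10*13) - 10 = √108*√(-170 - 130) - 10 = (6*√3)*√(-300) - 10 = (6*√3)*(10*I*√3) - 10 = 180*I - 10 = -10 + 180*I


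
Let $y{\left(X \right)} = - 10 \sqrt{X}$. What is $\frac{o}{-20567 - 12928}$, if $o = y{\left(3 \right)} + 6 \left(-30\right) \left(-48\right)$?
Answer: $- \frac{576}{2233} + \frac{2 \sqrt{3}}{6699} \approx -0.25743$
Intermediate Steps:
$o = 8640 - 10 \sqrt{3}$ ($o = - 10 \sqrt{3} + 6 \left(-30\right) \left(-48\right) = - 10 \sqrt{3} - -8640 = - 10 \sqrt{3} + 8640 = 8640 - 10 \sqrt{3} \approx 8622.7$)
$\frac{o}{-20567 - 12928} = \frac{8640 - 10 \sqrt{3}}{-20567 - 12928} = \frac{8640 - 10 \sqrt{3}}{-33495} = \left(8640 - 10 \sqrt{3}\right) \left(- \frac{1}{33495}\right) = - \frac{576}{2233} + \frac{2 \sqrt{3}}{6699}$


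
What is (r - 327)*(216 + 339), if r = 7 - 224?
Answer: -301920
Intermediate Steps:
r = -217
(r - 327)*(216 + 339) = (-217 - 327)*(216 + 339) = -544*555 = -301920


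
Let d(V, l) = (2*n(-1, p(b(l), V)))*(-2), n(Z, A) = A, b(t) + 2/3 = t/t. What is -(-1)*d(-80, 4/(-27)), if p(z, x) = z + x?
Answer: 956/3 ≈ 318.67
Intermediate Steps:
b(t) = ⅓ (b(t) = -⅔ + t/t = -⅔ + 1 = ⅓)
p(z, x) = x + z
d(V, l) = -4/3 - 4*V (d(V, l) = (2*(V + ⅓))*(-2) = (2*(⅓ + V))*(-2) = (⅔ + 2*V)*(-2) = -4/3 - 4*V)
-(-1)*d(-80, 4/(-27)) = -(-1)*(-4/3 - 4*(-80)) = -(-1)*(-4/3 + 320) = -(-1)*956/3 = -1*(-956/3) = 956/3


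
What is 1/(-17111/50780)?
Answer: -50780/17111 ≈ -2.9677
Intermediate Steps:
1/(-17111/50780) = -50780/17111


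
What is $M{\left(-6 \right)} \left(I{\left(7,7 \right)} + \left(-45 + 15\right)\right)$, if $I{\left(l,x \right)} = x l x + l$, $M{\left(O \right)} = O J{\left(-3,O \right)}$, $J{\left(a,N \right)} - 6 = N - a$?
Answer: $-5760$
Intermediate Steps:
$J{\left(a,N \right)} = 6 + N - a$ ($J{\left(a,N \right)} = 6 + \left(N - a\right) = 6 + N - a$)
$M{\left(O \right)} = O \left(9 + O\right)$ ($M{\left(O \right)} = O \left(6 + O - -3\right) = O \left(6 + O + 3\right) = O \left(9 + O\right)$)
$I{\left(l,x \right)} = l + l x^{2}$ ($I{\left(l,x \right)} = l x x + l = l x^{2} + l = l + l x^{2}$)
$M{\left(-6 \right)} \left(I{\left(7,7 \right)} + \left(-45 + 15\right)\right) = - 6 \left(9 - 6\right) \left(7 \left(1 + 7^{2}\right) + \left(-45 + 15\right)\right) = \left(-6\right) 3 \left(7 \left(1 + 49\right) - 30\right) = - 18 \left(7 \cdot 50 - 30\right) = - 18 \left(350 - 30\right) = \left(-18\right) 320 = -5760$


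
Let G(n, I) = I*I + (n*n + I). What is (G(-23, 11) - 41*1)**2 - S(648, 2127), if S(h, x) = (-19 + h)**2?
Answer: -11241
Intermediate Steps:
G(n, I) = I + I**2 + n**2 (G(n, I) = I**2 + (n**2 + I) = I**2 + (I + n**2) = I + I**2 + n**2)
(G(-23, 11) - 41*1)**2 - S(648, 2127) = ((11 + 11**2 + (-23)**2) - 41*1)**2 - (-19 + 648)**2 = ((11 + 121 + 529) - 41)**2 - 1*629**2 = (661 - 41)**2 - 1*395641 = 620**2 - 395641 = 384400 - 395641 = -11241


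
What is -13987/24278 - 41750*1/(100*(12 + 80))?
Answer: -11422869/2233576 ≈ -5.1142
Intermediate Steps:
-13987/24278 - 41750*1/(100*(12 + 80)) = -13987*1/24278 - 41750/(100*92) = -13987/24278 - 41750/9200 = -13987/24278 - 41750*1/9200 = -13987/24278 - 835/184 = -11422869/2233576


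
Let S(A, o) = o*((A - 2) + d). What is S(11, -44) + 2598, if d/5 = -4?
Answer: 3082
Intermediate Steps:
d = -20 (d = 5*(-4) = -20)
S(A, o) = o*(-22 + A) (S(A, o) = o*((A - 2) - 20) = o*((-2 + A) - 20) = o*(-22 + A))
S(11, -44) + 2598 = -44*(-22 + 11) + 2598 = -44*(-11) + 2598 = 484 + 2598 = 3082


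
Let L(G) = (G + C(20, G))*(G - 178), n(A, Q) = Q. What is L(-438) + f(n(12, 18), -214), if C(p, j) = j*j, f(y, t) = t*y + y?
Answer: -117909930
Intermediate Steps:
f(y, t) = y + t*y
C(p, j) = j²
L(G) = (-178 + G)*(G + G²) (L(G) = (G + G²)*(G - 178) = (G + G²)*(-178 + G) = (-178 + G)*(G + G²))
L(-438) + f(n(12, 18), -214) = -438*(-178 + (-438)² - 177*(-438)) + 18*(1 - 214) = -438*(-178 + 191844 + 77526) + 18*(-213) = -438*269192 - 3834 = -117906096 - 3834 = -117909930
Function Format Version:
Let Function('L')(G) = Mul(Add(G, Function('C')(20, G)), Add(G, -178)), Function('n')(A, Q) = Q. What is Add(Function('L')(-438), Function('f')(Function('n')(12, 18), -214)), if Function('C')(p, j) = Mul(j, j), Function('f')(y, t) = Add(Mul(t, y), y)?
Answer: -117909930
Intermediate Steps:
Function('f')(y, t) = Add(y, Mul(t, y))
Function('C')(p, j) = Pow(j, 2)
Function('L')(G) = Mul(Add(-178, G), Add(G, Pow(G, 2))) (Function('L')(G) = Mul(Add(G, Pow(G, 2)), Add(G, -178)) = Mul(Add(G, Pow(G, 2)), Add(-178, G)) = Mul(Add(-178, G), Add(G, Pow(G, 2))))
Add(Function('L')(-438), Function('f')(Function('n')(12, 18), -214)) = Add(Mul(-438, Add(-178, Pow(-438, 2), Mul(-177, -438))), Mul(18, Add(1, -214))) = Add(Mul(-438, Add(-178, 191844, 77526)), Mul(18, -213)) = Add(Mul(-438, 269192), -3834) = Add(-117906096, -3834) = -117909930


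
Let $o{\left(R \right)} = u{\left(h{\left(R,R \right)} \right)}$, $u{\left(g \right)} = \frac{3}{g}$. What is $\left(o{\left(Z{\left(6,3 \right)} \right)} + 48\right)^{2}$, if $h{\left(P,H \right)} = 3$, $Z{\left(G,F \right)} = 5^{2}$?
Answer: $2401$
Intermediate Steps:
$Z{\left(G,F \right)} = 25$
$o{\left(R \right)} = 1$ ($o{\left(R \right)} = \frac{3}{3} = 3 \cdot \frac{1}{3} = 1$)
$\left(o{\left(Z{\left(6,3 \right)} \right)} + 48\right)^{2} = \left(1 + 48\right)^{2} = 49^{2} = 2401$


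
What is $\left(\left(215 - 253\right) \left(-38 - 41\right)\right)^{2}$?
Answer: $9012004$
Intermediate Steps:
$\left(\left(215 - 253\right) \left(-38 - 41\right)\right)^{2} = \left(\left(-38\right) \left(-79\right)\right)^{2} = 3002^{2} = 9012004$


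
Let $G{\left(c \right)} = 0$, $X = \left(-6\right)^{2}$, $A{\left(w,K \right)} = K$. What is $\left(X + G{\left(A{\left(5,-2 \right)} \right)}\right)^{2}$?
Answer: $1296$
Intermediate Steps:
$X = 36$
$\left(X + G{\left(A{\left(5,-2 \right)} \right)}\right)^{2} = \left(36 + 0\right)^{2} = 36^{2} = 1296$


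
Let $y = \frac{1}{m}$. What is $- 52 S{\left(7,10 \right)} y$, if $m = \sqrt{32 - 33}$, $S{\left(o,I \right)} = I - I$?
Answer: $0$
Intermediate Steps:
$S{\left(o,I \right)} = 0$
$m = i$ ($m = \sqrt{-1} = i \approx 1.0 i$)
$y = - i$ ($y = \frac{1}{i} = - i \approx - 1.0 i$)
$- 52 S{\left(7,10 \right)} y = \left(-52\right) 0 \left(- i\right) = 0 \left(- i\right) = 0$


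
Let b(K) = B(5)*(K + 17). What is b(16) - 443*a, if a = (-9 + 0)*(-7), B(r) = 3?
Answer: -27810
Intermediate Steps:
b(K) = 51 + 3*K (b(K) = 3*(K + 17) = 3*(17 + K) = 51 + 3*K)
a = 63 (a = -9*(-7) = 63)
b(16) - 443*a = (51 + 3*16) - 443*63 = (51 + 48) - 27909 = 99 - 27909 = -27810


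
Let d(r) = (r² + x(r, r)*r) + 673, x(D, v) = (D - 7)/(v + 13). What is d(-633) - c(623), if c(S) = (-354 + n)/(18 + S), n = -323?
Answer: 7962501193/19871 ≈ 4.0071e+5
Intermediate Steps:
c(S) = -677/(18 + S) (c(S) = (-354 - 323)/(18 + S) = -677/(18 + S))
x(D, v) = (-7 + D)/(13 + v)
d(r) = 673 + r² + r*(-7 + r)/(13 + r) (d(r) = (r² + ((-7 + r)/(13 + r))*r) + 673 = (r² + r*(-7 + r)/(13 + r)) + 673 = 673 + r² + r*(-7 + r)/(13 + r))
d(-633) - c(623) = (-633*(-7 - 633) + (13 - 633)*(673 + (-633)²))/(13 - 633) - (-677)/(18 + 623) = (-633*(-640) - 620*(673 + 400689))/(-620) - (-677)/641 = -(405120 - 620*401362)/620 - (-677)/641 = -(405120 - 248844440)/620 - 1*(-677/641) = -1/620*(-248439320) + 677/641 = 12421966/31 + 677/641 = 7962501193/19871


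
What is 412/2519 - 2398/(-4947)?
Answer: 8078726/12461493 ≈ 0.64830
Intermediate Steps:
412/2519 - 2398/(-4947) = 412*(1/2519) - 2398*(-1/4947) = 412/2519 + 2398/4947 = 8078726/12461493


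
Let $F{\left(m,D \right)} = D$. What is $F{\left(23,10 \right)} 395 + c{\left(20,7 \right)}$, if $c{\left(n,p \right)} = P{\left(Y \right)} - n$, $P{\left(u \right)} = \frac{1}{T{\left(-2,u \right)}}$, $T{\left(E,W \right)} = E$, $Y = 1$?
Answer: $\frac{7859}{2} \approx 3929.5$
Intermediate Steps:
$P{\left(u \right)} = - \frac{1}{2}$ ($P{\left(u \right)} = \frac{1}{-2} = - \frac{1}{2}$)
$c{\left(n,p \right)} = - \frac{1}{2} - n$
$F{\left(23,10 \right)} 395 + c{\left(20,7 \right)} = 10 \cdot 395 - \frac{41}{2} = 3950 - \frac{41}{2} = \frac{7859}{2}$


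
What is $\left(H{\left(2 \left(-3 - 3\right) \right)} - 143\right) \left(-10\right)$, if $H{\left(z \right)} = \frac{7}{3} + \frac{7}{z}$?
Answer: $\frac{2825}{2} \approx 1412.5$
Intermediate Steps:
$H{\left(z \right)} = \frac{7}{3} + \frac{7}{z}$ ($H{\left(z \right)} = 7 \cdot \frac{1}{3} + \frac{7}{z} = \frac{7}{3} + \frac{7}{z}$)
$\left(H{\left(2 \left(-3 - 3\right) \right)} - 143\right) \left(-10\right) = \left(\left(\frac{7}{3} + \frac{7}{2 \left(-3 - 3\right)}\right) - 143\right) \left(-10\right) = \left(\left(\frac{7}{3} + \frac{7}{2 \left(-6\right)}\right) - 143\right) \left(-10\right) = \left(\left(\frac{7}{3} + \frac{7}{-12}\right) - 143\right) \left(-10\right) = \left(\left(\frac{7}{3} + 7 \left(- \frac{1}{12}\right)\right) - 143\right) \left(-10\right) = \left(\left(\frac{7}{3} - \frac{7}{12}\right) - 143\right) \left(-10\right) = \left(\frac{7}{4} - 143\right) \left(-10\right) = \left(- \frac{565}{4}\right) \left(-10\right) = \frac{2825}{2}$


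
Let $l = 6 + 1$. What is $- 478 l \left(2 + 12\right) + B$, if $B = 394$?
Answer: $-46450$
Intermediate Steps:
$l = 7$
$- 478 l \left(2 + 12\right) + B = - 478 \cdot 7 \left(2 + 12\right) + 394 = - 478 \cdot 7 \cdot 14 + 394 = \left(-478\right) 98 + 394 = -46844 + 394 = -46450$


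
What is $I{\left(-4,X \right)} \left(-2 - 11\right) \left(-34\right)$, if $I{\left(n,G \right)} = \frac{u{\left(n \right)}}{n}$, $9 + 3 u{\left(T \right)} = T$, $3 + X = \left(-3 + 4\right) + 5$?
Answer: $\frac{2873}{6} \approx 478.83$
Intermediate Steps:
$X = 3$ ($X = -3 + \left(\left(-3 + 4\right) + 5\right) = -3 + \left(1 + 5\right) = -3 + 6 = 3$)
$u{\left(T \right)} = -3 + \frac{T}{3}$
$I{\left(n,G \right)} = \frac{-3 + \frac{n}{3}}{n}$
$I{\left(-4,X \right)} \left(-2 - 11\right) \left(-34\right) = \frac{-9 - 4}{3 \left(-4\right)} \left(-2 - 11\right) \left(-34\right) = \frac{1}{3} \left(- \frac{1}{4}\right) \left(-13\right) \left(-13\right) \left(-34\right) = \frac{13}{12} \left(-13\right) \left(-34\right) = \left(- \frac{169}{12}\right) \left(-34\right) = \frac{2873}{6}$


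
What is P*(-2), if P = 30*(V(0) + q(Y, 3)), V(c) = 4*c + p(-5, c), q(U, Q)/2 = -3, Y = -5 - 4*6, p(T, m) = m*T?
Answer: 360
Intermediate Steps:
p(T, m) = T*m
Y = -29 (Y = -5 - 24 = -29)
q(U, Q) = -6 (q(U, Q) = 2*(-3) = -6)
V(c) = -c (V(c) = 4*c - 5*c = -c)
P = -180 (P = 30*(-1*0 - 6) = 30*(0 - 6) = 30*(-6) = -180)
P*(-2) = -180*(-2) = 360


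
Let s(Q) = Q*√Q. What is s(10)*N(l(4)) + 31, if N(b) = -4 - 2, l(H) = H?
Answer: 31 - 60*√10 ≈ -158.74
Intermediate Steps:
N(b) = -6
s(Q) = Q^(3/2)
s(10)*N(l(4)) + 31 = 10^(3/2)*(-6) + 31 = (10*√10)*(-6) + 31 = -60*√10 + 31 = 31 - 60*√10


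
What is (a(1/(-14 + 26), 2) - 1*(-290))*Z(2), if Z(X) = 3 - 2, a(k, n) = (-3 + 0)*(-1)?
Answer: 293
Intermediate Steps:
a(k, n) = 3 (a(k, n) = -3*(-1) = 3)
Z(X) = 1
(a(1/(-14 + 26), 2) - 1*(-290))*Z(2) = (3 - 1*(-290))*1 = (3 + 290)*1 = 293*1 = 293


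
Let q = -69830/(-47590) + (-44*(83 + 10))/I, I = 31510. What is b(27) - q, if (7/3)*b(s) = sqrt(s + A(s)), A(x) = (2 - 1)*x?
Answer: -100280251/74978045 + 9*sqrt(6)/7 ≈ 1.8119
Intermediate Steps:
q = 100280251/74978045 (q = -69830/(-47590) - 44*(83 + 10)/31510 = -69830*(-1/47590) - 44*93*(1/31510) = 6983/4759 - 4092*1/31510 = 6983/4759 - 2046/15755 = 100280251/74978045 ≈ 1.3375)
A(x) = x (A(x) = 1*x = x)
b(s) = 3*sqrt(2)*sqrt(s)/7 (b(s) = 3*sqrt(s + s)/7 = 3*sqrt(2*s)/7 = 3*(sqrt(2)*sqrt(s))/7 = 3*sqrt(2)*sqrt(s)/7)
b(27) - q = 3*sqrt(2)*sqrt(27)/7 - 1*100280251/74978045 = 3*sqrt(2)*(3*sqrt(3))/7 - 100280251/74978045 = 9*sqrt(6)/7 - 100280251/74978045 = -100280251/74978045 + 9*sqrt(6)/7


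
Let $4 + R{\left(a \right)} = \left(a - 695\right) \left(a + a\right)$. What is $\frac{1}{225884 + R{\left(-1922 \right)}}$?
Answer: $\frac{1}{10285628} \approx 9.7223 \cdot 10^{-8}$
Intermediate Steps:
$R{\left(a \right)} = -4 + 2 a \left(-695 + a\right)$ ($R{\left(a \right)} = -4 + \left(a - 695\right) \left(a + a\right) = -4 + \left(-695 + a\right) 2 a = -4 + 2 a \left(-695 + a\right)$)
$\frac{1}{225884 + R{\left(-1922 \right)}} = \frac{1}{225884 - \left(-2671576 - 7388168\right)} = \frac{1}{225884 + \left(-4 + 2671580 + 2 \cdot 3694084\right)} = \frac{1}{225884 + \left(-4 + 2671580 + 7388168\right)} = \frac{1}{225884 + 10059744} = \frac{1}{10285628}$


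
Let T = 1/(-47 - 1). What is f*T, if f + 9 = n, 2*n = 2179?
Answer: -2161/96 ≈ -22.510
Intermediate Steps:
n = 2179/2 (n = (½)*2179 = 2179/2 ≈ 1089.5)
f = 2161/2 (f = -9 + 2179/2 = 2161/2 ≈ 1080.5)
T = -1/48 (T = 1/(-48) = -1/48 ≈ -0.020833)
f*T = (2161/2)*(-1/48) = -2161/96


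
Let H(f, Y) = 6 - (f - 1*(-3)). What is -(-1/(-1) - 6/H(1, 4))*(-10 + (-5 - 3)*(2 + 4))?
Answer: -116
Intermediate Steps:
H(f, Y) = 3 - f (H(f, Y) = 6 - (f + 3) = 6 - (3 + f) = 6 + (-3 - f) = 3 - f)
-(-1/(-1) - 6/H(1, 4))*(-10 + (-5 - 3)*(2 + 4)) = -(-1/(-1) - 6/(3 - 1*1))*(-10 + (-5 - 3)*(2 + 4)) = -(-1*(-1) - 6/(3 - 1))*(-10 - 8*6) = -(1 - 6/2)*(-10 - 48) = -(1 - 6*½)*(-58) = -(1 - 3)*(-58) = -(-2)*(-58) = -1*116 = -116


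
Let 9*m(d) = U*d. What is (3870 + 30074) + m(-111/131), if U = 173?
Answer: 13333591/393 ≈ 33928.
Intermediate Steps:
m(d) = 173*d/9 (m(d) = (173*d)/9 = 173*d/9)
(3870 + 30074) + m(-111/131) = (3870 + 30074) + 173*(-111/131)/9 = 33944 + 173*(-111*1/131)/9 = 33944 + (173/9)*(-111/131) = 33944 - 6401/393 = 13333591/393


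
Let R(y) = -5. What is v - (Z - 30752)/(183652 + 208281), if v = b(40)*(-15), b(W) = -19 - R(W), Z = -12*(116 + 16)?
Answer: 1751878/8339 ≈ 210.08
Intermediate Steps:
Z = -1584 (Z = -12*132 = -1584)
b(W) = -14 (b(W) = -19 - 1*(-5) = -19 + 5 = -14)
v = 210 (v = -14*(-15) = 210)
v - (Z - 30752)/(183652 + 208281) = 210 - (-1584 - 30752)/(183652 + 208281) = 210 - (-32336)/391933 = 210 - 1*(-688/8339) = 210 + 688/8339 = 1751878/8339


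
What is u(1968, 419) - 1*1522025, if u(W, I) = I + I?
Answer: -1521187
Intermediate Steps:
u(W, I) = 2*I
u(1968, 419) - 1*1522025 = 2*419 - 1*1522025 = 838 - 1522025 = -1521187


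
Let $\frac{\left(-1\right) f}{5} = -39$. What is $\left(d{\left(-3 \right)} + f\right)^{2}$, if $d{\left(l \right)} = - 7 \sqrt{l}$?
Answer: $37878 - 2730 i \sqrt{3} \approx 37878.0 - 4728.5 i$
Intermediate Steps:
$f = 195$ ($f = \left(-5\right) \left(-39\right) = 195$)
$\left(d{\left(-3 \right)} + f\right)^{2} = \left(- 7 \sqrt{-3} + 195\right)^{2} = \left(- 7 i \sqrt{3} + 195\right)^{2} = \left(195 - 7 i \sqrt{3}\right)^{2}$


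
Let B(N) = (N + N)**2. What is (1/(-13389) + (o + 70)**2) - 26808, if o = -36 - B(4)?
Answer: -346882213/13389 ≈ -25908.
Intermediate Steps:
B(N) = 4*N**2 (B(N) = (2*N)**2 = 4*N**2)
o = -100 (o = -36 - 4*4**2 = -36 - 4*16 = -36 - 1*64 = -36 - 64 = -100)
(1/(-13389) + (o + 70)**2) - 26808 = (1/(-13389) + (-100 + 70)**2) - 26808 = (-1/13389 + (-30)**2) - 26808 = (-1/13389 + 900) - 26808 = 12050099/13389 - 26808 = -346882213/13389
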